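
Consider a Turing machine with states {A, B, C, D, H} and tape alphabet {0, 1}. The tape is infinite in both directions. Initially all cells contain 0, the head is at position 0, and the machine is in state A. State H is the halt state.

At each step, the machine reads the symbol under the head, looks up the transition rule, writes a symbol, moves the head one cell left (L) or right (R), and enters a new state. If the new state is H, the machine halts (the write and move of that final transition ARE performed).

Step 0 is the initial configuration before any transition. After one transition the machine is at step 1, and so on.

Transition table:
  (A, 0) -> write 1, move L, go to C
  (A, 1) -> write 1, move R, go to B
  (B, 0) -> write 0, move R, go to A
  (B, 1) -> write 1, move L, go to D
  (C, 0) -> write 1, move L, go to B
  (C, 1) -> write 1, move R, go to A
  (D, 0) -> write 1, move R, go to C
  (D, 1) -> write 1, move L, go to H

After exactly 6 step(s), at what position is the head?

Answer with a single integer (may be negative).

Answer: -2

Derivation:
Step 1: in state A at pos 0, read 0 -> (A,0)->write 1,move L,goto C. Now: state=C, head=-1, tape[-2..1]=0010 (head:  ^)
Step 2: in state C at pos -1, read 0 -> (C,0)->write 1,move L,goto B. Now: state=B, head=-2, tape[-3..1]=00110 (head:  ^)
Step 3: in state B at pos -2, read 0 -> (B,0)->write 0,move R,goto A. Now: state=A, head=-1, tape[-3..1]=00110 (head:   ^)
Step 4: in state A at pos -1, read 1 -> (A,1)->write 1,move R,goto B. Now: state=B, head=0, tape[-3..1]=00110 (head:    ^)
Step 5: in state B at pos 0, read 1 -> (B,1)->write 1,move L,goto D. Now: state=D, head=-1, tape[-3..1]=00110 (head:   ^)
Step 6: in state D at pos -1, read 1 -> (D,1)->write 1,move L,goto H. Now: state=H, head=-2, tape[-3..1]=00110 (head:  ^)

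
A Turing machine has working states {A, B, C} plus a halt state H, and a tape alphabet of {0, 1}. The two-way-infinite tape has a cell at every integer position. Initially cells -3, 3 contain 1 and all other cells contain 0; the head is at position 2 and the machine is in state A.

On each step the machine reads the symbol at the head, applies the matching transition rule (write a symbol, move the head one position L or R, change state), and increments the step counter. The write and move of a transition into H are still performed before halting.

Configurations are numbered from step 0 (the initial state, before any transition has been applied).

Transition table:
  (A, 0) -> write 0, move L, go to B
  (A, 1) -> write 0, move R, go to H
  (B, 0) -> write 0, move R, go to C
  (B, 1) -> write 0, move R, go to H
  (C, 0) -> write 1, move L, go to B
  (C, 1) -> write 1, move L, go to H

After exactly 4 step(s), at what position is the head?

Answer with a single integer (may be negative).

Answer: 2

Derivation:
Step 1: in state A at pos 2, read 0 -> (A,0)->write 0,move L,goto B. Now: state=B, head=1, tape[-4..4]=010000010 (head:      ^)
Step 2: in state B at pos 1, read 0 -> (B,0)->write 0,move R,goto C. Now: state=C, head=2, tape[-4..4]=010000010 (head:       ^)
Step 3: in state C at pos 2, read 0 -> (C,0)->write 1,move L,goto B. Now: state=B, head=1, tape[-4..4]=010000110 (head:      ^)
Step 4: in state B at pos 1, read 0 -> (B,0)->write 0,move R,goto C. Now: state=C, head=2, tape[-4..4]=010000110 (head:       ^)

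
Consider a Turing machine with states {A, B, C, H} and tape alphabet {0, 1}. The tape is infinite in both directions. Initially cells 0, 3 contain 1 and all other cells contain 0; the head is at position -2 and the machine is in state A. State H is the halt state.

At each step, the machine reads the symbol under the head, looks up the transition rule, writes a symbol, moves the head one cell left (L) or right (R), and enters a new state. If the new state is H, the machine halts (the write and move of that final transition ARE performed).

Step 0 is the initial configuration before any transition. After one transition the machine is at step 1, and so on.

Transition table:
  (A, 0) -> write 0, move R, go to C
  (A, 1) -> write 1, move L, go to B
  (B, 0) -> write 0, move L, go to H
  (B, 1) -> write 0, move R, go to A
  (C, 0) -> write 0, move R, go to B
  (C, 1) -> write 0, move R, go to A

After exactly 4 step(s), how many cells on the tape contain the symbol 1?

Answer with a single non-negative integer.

Step 1: in state A at pos -2, read 0 -> (A,0)->write 0,move R,goto C. Now: state=C, head=-1, tape[-3..4]=00010010 (head:   ^)
Step 2: in state C at pos -1, read 0 -> (C,0)->write 0,move R,goto B. Now: state=B, head=0, tape[-3..4]=00010010 (head:    ^)
Step 3: in state B at pos 0, read 1 -> (B,1)->write 0,move R,goto A. Now: state=A, head=1, tape[-3..4]=00000010 (head:     ^)
Step 4: in state A at pos 1, read 0 -> (A,0)->write 0,move R,goto C. Now: state=C, head=2, tape[-3..4]=00000010 (head:      ^)
Cells containing 1 after step 4: {3} -> 1 cell(s)

Answer: 1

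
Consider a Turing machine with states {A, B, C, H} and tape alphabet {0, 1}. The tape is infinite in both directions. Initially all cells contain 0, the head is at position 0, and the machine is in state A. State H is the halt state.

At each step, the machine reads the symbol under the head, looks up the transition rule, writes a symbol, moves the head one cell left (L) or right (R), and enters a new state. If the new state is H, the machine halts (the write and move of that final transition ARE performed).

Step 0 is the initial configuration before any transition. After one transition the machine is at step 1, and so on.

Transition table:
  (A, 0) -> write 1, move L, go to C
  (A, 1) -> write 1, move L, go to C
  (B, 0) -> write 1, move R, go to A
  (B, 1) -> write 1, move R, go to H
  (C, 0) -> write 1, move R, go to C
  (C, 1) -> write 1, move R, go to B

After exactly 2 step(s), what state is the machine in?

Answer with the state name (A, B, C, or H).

Step 1: in state A at pos 0, read 0 -> (A,0)->write 1,move L,goto C. Now: state=C, head=-1, tape[-2..1]=0010 (head:  ^)
Step 2: in state C at pos -1, read 0 -> (C,0)->write 1,move R,goto C. Now: state=C, head=0, tape[-2..1]=0110 (head:   ^)

Answer: C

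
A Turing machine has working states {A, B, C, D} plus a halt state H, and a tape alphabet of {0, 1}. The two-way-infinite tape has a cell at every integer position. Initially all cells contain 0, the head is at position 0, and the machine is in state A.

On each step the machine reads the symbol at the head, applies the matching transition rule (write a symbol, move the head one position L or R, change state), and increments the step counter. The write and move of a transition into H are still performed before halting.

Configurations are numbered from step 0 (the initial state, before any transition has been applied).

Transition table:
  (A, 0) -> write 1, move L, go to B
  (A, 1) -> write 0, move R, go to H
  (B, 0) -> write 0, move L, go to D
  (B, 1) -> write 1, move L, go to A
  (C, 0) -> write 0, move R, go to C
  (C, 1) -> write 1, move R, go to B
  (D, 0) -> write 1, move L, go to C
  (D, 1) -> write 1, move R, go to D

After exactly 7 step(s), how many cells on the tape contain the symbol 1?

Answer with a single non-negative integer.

Answer: 2

Derivation:
Step 1: in state A at pos 0, read 0 -> (A,0)->write 1,move L,goto B. Now: state=B, head=-1, tape[-2..1]=0010 (head:  ^)
Step 2: in state B at pos -1, read 0 -> (B,0)->write 0,move L,goto D. Now: state=D, head=-2, tape[-3..1]=00010 (head:  ^)
Step 3: in state D at pos -2, read 0 -> (D,0)->write 1,move L,goto C. Now: state=C, head=-3, tape[-4..1]=001010 (head:  ^)
Step 4: in state C at pos -3, read 0 -> (C,0)->write 0,move R,goto C. Now: state=C, head=-2, tape[-4..1]=001010 (head:   ^)
Step 5: in state C at pos -2, read 1 -> (C,1)->write 1,move R,goto B. Now: state=B, head=-1, tape[-4..1]=001010 (head:    ^)
Step 6: in state B at pos -1, read 0 -> (B,0)->write 0,move L,goto D. Now: state=D, head=-2, tape[-4..1]=001010 (head:   ^)
Step 7: in state D at pos -2, read 1 -> (D,1)->write 1,move R,goto D. Now: state=D, head=-1, tape[-4..1]=001010 (head:    ^)
Cells containing 1 after step 7: {-2, 0} -> 2 cell(s)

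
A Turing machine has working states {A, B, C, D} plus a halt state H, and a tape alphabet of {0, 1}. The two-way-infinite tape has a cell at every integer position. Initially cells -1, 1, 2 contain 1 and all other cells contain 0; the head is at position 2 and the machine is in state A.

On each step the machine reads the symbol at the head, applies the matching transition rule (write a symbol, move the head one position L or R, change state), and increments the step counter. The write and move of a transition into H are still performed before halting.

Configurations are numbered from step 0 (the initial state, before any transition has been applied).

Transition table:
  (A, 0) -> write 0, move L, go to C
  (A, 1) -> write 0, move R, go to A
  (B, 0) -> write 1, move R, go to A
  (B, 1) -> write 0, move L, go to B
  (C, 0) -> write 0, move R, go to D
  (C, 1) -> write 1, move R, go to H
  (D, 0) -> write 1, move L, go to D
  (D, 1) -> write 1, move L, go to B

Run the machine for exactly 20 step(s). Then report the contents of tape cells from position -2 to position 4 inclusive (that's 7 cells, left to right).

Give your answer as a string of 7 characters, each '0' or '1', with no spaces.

Step 1: in state A at pos 2, read 1 -> (A,1)->write 0,move R,goto A. Now: state=A, head=3, tape[-2..4]=0101000 (head:      ^)
Step 2: in state A at pos 3, read 0 -> (A,0)->write 0,move L,goto C. Now: state=C, head=2, tape[-2..4]=0101000 (head:     ^)
Step 3: in state C at pos 2, read 0 -> (C,0)->write 0,move R,goto D. Now: state=D, head=3, tape[-2..4]=0101000 (head:      ^)
Step 4: in state D at pos 3, read 0 -> (D,0)->write 1,move L,goto D. Now: state=D, head=2, tape[-2..4]=0101010 (head:     ^)
Step 5: in state D at pos 2, read 0 -> (D,0)->write 1,move L,goto D. Now: state=D, head=1, tape[-2..4]=0101110 (head:    ^)
Step 6: in state D at pos 1, read 1 -> (D,1)->write 1,move L,goto B. Now: state=B, head=0, tape[-2..4]=0101110 (head:   ^)
Step 7: in state B at pos 0, read 0 -> (B,0)->write 1,move R,goto A. Now: state=A, head=1, tape[-2..4]=0111110 (head:    ^)
Step 8: in state A at pos 1, read 1 -> (A,1)->write 0,move R,goto A. Now: state=A, head=2, tape[-2..4]=0110110 (head:     ^)
Step 9: in state A at pos 2, read 1 -> (A,1)->write 0,move R,goto A. Now: state=A, head=3, tape[-2..4]=0110010 (head:      ^)
Step 10: in state A at pos 3, read 1 -> (A,1)->write 0,move R,goto A. Now: state=A, head=4, tape[-2..5]=01100000 (head:       ^)
Step 11: in state A at pos 4, read 0 -> (A,0)->write 0,move L,goto C. Now: state=C, head=3, tape[-2..5]=01100000 (head:      ^)
Step 12: in state C at pos 3, read 0 -> (C,0)->write 0,move R,goto D. Now: state=D, head=4, tape[-2..5]=01100000 (head:       ^)
Step 13: in state D at pos 4, read 0 -> (D,0)->write 1,move L,goto D. Now: state=D, head=3, tape[-2..5]=01100010 (head:      ^)
Step 14: in state D at pos 3, read 0 -> (D,0)->write 1,move L,goto D. Now: state=D, head=2, tape[-2..5]=01100110 (head:     ^)
Step 15: in state D at pos 2, read 0 -> (D,0)->write 1,move L,goto D. Now: state=D, head=1, tape[-2..5]=01101110 (head:    ^)
Step 16: in state D at pos 1, read 0 -> (D,0)->write 1,move L,goto D. Now: state=D, head=0, tape[-2..5]=01111110 (head:   ^)
Step 17: in state D at pos 0, read 1 -> (D,1)->write 1,move L,goto B. Now: state=B, head=-1, tape[-2..5]=01111110 (head:  ^)
Step 18: in state B at pos -1, read 1 -> (B,1)->write 0,move L,goto B. Now: state=B, head=-2, tape[-3..5]=000111110 (head:  ^)
Step 19: in state B at pos -2, read 0 -> (B,0)->write 1,move R,goto A. Now: state=A, head=-1, tape[-3..5]=010111110 (head:   ^)
Step 20: in state A at pos -1, read 0 -> (A,0)->write 0,move L,goto C. Now: state=C, head=-2, tape[-3..5]=010111110 (head:  ^)

Answer: 1011111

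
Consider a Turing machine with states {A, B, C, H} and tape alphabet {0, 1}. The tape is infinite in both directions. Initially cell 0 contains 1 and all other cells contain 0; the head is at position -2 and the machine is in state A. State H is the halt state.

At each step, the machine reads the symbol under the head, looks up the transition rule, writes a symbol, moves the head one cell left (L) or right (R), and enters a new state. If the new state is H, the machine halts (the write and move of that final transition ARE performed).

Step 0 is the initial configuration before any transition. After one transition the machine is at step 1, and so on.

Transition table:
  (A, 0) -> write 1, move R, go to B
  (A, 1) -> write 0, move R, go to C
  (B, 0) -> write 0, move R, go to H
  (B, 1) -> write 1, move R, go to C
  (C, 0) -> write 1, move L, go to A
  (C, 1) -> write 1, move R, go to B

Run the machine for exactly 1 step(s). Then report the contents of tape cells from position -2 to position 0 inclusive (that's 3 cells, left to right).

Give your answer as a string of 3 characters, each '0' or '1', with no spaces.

Answer: 101

Derivation:
Step 1: in state A at pos -2, read 0 -> (A,0)->write 1,move R,goto B. Now: state=B, head=-1, tape[-3..1]=01010 (head:   ^)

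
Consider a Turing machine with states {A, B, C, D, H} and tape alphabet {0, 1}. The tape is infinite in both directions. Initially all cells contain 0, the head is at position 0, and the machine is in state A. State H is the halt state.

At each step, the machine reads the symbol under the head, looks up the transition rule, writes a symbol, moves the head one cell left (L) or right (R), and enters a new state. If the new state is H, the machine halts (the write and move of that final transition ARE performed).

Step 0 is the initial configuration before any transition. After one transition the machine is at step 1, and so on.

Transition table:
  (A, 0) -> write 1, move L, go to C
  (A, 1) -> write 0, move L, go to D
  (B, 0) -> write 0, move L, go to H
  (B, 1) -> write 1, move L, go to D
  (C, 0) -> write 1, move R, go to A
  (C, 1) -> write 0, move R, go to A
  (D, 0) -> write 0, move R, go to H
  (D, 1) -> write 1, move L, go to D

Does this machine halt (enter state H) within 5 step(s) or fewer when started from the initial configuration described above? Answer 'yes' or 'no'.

Answer: yes

Derivation:
Step 1: in state A at pos 0, read 0 -> (A,0)->write 1,move L,goto C. Now: state=C, head=-1, tape[-2..1]=0010 (head:  ^)
Step 2: in state C at pos -1, read 0 -> (C,0)->write 1,move R,goto A. Now: state=A, head=0, tape[-2..1]=0110 (head:   ^)
Step 3: in state A at pos 0, read 1 -> (A,1)->write 0,move L,goto D. Now: state=D, head=-1, tape[-2..1]=0100 (head:  ^)
Step 4: in state D at pos -1, read 1 -> (D,1)->write 1,move L,goto D. Now: state=D, head=-2, tape[-3..1]=00100 (head:  ^)
Step 5: in state D at pos -2, read 0 -> (D,0)->write 0,move R,goto H. Now: state=H, head=-1, tape[-3..1]=00100 (head:   ^)
State H reached at step 5; 5 <= 5 -> yes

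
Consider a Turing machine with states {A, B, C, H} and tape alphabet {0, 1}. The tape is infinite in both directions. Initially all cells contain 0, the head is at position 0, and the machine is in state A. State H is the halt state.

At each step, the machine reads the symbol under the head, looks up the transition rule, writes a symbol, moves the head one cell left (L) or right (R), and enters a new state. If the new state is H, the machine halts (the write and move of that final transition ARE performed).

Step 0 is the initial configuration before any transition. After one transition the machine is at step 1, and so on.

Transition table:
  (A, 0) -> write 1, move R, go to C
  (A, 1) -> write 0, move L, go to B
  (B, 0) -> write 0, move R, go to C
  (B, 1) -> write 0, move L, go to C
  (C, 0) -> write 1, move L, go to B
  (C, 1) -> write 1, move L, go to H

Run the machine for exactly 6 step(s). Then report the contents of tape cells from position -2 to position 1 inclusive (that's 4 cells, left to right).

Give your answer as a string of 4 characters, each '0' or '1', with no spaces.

Answer: 0101

Derivation:
Step 1: in state A at pos 0, read 0 -> (A,0)->write 1,move R,goto C. Now: state=C, head=1, tape[-1..2]=0100 (head:   ^)
Step 2: in state C at pos 1, read 0 -> (C,0)->write 1,move L,goto B. Now: state=B, head=0, tape[-1..2]=0110 (head:  ^)
Step 3: in state B at pos 0, read 1 -> (B,1)->write 0,move L,goto C. Now: state=C, head=-1, tape[-2..2]=00010 (head:  ^)
Step 4: in state C at pos -1, read 0 -> (C,0)->write 1,move L,goto B. Now: state=B, head=-2, tape[-3..2]=001010 (head:  ^)
Step 5: in state B at pos -2, read 0 -> (B,0)->write 0,move R,goto C. Now: state=C, head=-1, tape[-3..2]=001010 (head:   ^)
Step 6: in state C at pos -1, read 1 -> (C,1)->write 1,move L,goto H. Now: state=H, head=-2, tape[-3..2]=001010 (head:  ^)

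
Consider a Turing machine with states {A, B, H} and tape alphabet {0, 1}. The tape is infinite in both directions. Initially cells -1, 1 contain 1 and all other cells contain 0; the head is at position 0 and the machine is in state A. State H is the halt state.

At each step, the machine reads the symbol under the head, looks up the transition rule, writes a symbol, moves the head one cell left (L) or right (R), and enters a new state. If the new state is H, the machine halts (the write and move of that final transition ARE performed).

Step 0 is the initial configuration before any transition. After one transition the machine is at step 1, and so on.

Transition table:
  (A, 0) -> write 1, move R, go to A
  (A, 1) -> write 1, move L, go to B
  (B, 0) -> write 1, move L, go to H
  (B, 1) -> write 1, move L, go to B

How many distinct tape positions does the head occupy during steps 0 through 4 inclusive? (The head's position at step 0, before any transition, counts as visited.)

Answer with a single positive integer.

Step 1: in state A at pos 0, read 0 -> (A,0)->write 1,move R,goto A. Now: state=A, head=1, tape[-2..2]=01110 (head:    ^)
Step 2: in state A at pos 1, read 1 -> (A,1)->write 1,move L,goto B. Now: state=B, head=0, tape[-2..2]=01110 (head:   ^)
Step 3: in state B at pos 0, read 1 -> (B,1)->write 1,move L,goto B. Now: state=B, head=-1, tape[-2..2]=01110 (head:  ^)
Step 4: in state B at pos -1, read 1 -> (B,1)->write 1,move L,goto B. Now: state=B, head=-2, tape[-3..2]=001110 (head:  ^)
Head positions at steps 0..4: starting at 0, distinct positions visited = {-2, -1, 0, 1} -> 4 position(s)

Answer: 4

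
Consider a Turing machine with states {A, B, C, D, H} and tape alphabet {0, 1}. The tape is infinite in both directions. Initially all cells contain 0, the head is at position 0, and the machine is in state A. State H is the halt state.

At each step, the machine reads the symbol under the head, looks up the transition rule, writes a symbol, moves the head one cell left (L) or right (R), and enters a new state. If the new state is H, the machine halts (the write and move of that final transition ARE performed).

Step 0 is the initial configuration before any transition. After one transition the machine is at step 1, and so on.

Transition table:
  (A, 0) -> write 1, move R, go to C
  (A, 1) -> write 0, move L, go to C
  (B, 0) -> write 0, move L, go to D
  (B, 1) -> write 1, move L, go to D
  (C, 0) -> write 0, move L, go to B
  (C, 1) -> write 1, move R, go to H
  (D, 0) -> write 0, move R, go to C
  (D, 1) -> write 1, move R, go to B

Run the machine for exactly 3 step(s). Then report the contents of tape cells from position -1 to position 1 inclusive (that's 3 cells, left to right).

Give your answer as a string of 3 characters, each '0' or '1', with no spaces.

Answer: 010

Derivation:
Step 1: in state A at pos 0, read 0 -> (A,0)->write 1,move R,goto C. Now: state=C, head=1, tape[-1..2]=0100 (head:   ^)
Step 2: in state C at pos 1, read 0 -> (C,0)->write 0,move L,goto B. Now: state=B, head=0, tape[-1..2]=0100 (head:  ^)
Step 3: in state B at pos 0, read 1 -> (B,1)->write 1,move L,goto D. Now: state=D, head=-1, tape[-2..2]=00100 (head:  ^)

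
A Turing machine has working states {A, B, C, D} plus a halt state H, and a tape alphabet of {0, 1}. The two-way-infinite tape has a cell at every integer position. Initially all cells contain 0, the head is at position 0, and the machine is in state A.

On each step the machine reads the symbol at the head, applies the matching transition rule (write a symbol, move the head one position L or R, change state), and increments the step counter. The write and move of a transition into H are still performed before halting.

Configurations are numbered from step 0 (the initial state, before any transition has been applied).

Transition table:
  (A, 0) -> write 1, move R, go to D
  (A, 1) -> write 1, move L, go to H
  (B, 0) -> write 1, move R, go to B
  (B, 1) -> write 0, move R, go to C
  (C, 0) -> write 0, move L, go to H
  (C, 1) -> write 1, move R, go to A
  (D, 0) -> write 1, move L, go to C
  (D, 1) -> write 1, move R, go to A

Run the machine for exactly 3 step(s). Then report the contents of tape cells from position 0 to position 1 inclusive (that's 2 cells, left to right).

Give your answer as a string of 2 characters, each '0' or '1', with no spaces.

Answer: 11

Derivation:
Step 1: in state A at pos 0, read 0 -> (A,0)->write 1,move R,goto D. Now: state=D, head=1, tape[-1..2]=0100 (head:   ^)
Step 2: in state D at pos 1, read 0 -> (D,0)->write 1,move L,goto C. Now: state=C, head=0, tape[-1..2]=0110 (head:  ^)
Step 3: in state C at pos 0, read 1 -> (C,1)->write 1,move R,goto A. Now: state=A, head=1, tape[-1..2]=0110 (head:   ^)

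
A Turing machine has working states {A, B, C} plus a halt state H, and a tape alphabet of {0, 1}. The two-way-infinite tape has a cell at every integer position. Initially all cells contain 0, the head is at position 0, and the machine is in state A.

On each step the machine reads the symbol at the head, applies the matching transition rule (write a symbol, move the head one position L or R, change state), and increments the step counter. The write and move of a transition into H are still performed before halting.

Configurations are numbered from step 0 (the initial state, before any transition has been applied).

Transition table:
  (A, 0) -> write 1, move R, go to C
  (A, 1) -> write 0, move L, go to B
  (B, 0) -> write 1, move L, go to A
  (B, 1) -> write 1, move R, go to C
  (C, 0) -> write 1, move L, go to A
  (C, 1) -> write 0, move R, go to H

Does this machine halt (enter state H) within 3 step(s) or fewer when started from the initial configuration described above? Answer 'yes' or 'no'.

Step 1: in state A at pos 0, read 0 -> (A,0)->write 1,move R,goto C. Now: state=C, head=1, tape[-1..2]=0100 (head:   ^)
Step 2: in state C at pos 1, read 0 -> (C,0)->write 1,move L,goto A. Now: state=A, head=0, tape[-1..2]=0110 (head:  ^)
Step 3: in state A at pos 0, read 1 -> (A,1)->write 0,move L,goto B. Now: state=B, head=-1, tape[-2..2]=00010 (head:  ^)
After 3 step(s): state = B (not H) -> not halted within 3 -> no

Answer: no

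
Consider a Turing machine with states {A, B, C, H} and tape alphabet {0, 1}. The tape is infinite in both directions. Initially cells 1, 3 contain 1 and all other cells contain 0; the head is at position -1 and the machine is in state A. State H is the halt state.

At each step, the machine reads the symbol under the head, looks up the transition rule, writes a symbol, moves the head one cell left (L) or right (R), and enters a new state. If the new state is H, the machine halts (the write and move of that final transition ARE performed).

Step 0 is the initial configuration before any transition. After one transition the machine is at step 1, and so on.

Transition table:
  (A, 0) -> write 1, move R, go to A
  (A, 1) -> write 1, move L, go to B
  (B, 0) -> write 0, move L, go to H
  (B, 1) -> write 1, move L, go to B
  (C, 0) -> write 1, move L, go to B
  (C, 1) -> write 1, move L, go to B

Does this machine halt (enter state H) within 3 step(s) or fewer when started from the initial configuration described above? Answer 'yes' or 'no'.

Answer: no

Derivation:
Step 1: in state A at pos -1, read 0 -> (A,0)->write 1,move R,goto A. Now: state=A, head=0, tape[-2..4]=0101010 (head:   ^)
Step 2: in state A at pos 0, read 0 -> (A,0)->write 1,move R,goto A. Now: state=A, head=1, tape[-2..4]=0111010 (head:    ^)
Step 3: in state A at pos 1, read 1 -> (A,1)->write 1,move L,goto B. Now: state=B, head=0, tape[-2..4]=0111010 (head:   ^)
After 3 step(s): state = B (not H) -> not halted within 3 -> no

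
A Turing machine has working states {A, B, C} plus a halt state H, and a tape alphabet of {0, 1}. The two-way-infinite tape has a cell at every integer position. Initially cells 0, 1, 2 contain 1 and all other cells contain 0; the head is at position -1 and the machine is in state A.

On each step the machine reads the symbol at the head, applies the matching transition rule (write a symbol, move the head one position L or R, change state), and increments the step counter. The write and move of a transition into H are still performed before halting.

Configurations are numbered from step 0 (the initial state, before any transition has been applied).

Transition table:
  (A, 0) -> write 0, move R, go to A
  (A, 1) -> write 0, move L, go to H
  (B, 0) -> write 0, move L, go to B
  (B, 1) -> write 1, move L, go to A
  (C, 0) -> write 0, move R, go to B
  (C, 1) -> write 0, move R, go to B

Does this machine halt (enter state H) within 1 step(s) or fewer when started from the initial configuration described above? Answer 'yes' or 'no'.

Step 1: in state A at pos -1, read 0 -> (A,0)->write 0,move R,goto A. Now: state=A, head=0, tape[-2..3]=001110 (head:   ^)
After 1 step(s): state = A (not H) -> not halted within 1 -> no

Answer: no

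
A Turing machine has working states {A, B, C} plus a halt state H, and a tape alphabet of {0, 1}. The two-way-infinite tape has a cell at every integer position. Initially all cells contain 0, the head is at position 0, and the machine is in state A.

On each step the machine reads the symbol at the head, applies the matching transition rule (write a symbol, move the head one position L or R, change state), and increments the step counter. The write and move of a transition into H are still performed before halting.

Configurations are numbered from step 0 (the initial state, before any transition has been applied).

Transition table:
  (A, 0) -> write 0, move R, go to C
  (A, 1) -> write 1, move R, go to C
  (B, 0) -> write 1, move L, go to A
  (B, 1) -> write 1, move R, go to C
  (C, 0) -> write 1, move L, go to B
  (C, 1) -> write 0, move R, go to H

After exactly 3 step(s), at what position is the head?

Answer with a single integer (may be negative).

Step 1: in state A at pos 0, read 0 -> (A,0)->write 0,move R,goto C. Now: state=C, head=1, tape[-1..2]=0000 (head:   ^)
Step 2: in state C at pos 1, read 0 -> (C,0)->write 1,move L,goto B. Now: state=B, head=0, tape[-1..2]=0010 (head:  ^)
Step 3: in state B at pos 0, read 0 -> (B,0)->write 1,move L,goto A. Now: state=A, head=-1, tape[-2..2]=00110 (head:  ^)

Answer: -1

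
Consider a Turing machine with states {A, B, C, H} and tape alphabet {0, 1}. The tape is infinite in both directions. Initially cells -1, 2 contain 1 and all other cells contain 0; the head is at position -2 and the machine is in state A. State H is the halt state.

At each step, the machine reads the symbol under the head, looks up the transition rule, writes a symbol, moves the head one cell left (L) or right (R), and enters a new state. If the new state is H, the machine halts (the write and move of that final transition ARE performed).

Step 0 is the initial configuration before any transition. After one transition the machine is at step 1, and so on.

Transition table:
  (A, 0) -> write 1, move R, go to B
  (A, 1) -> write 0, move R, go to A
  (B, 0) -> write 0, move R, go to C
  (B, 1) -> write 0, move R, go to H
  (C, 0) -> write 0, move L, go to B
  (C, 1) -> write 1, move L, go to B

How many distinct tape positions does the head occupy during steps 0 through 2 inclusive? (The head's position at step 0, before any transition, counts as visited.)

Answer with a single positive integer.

Step 1: in state A at pos -2, read 0 -> (A,0)->write 1,move R,goto B. Now: state=B, head=-1, tape[-3..3]=0110010 (head:   ^)
Step 2: in state B at pos -1, read 1 -> (B,1)->write 0,move R,goto H. Now: state=H, head=0, tape[-3..3]=0100010 (head:    ^)
Head positions at steps 0..2: starting at -2, distinct positions visited = {-2, -1, 0} -> 3 position(s)

Answer: 3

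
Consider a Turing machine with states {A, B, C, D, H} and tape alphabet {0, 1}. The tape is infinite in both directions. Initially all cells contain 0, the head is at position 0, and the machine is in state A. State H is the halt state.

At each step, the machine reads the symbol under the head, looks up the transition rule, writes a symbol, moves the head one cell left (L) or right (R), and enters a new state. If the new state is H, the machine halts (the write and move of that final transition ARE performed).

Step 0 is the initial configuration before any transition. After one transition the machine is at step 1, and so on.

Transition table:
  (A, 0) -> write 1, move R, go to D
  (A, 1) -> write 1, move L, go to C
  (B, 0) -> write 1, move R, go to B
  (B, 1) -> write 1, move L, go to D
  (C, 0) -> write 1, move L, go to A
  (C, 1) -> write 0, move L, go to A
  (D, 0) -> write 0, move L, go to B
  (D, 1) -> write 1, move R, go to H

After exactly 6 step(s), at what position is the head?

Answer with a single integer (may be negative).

Answer: 0

Derivation:
Step 1: in state A at pos 0, read 0 -> (A,0)->write 1,move R,goto D. Now: state=D, head=1, tape[-1..2]=0100 (head:   ^)
Step 2: in state D at pos 1, read 0 -> (D,0)->write 0,move L,goto B. Now: state=B, head=0, tape[-1..2]=0100 (head:  ^)
Step 3: in state B at pos 0, read 1 -> (B,1)->write 1,move L,goto D. Now: state=D, head=-1, tape[-2..2]=00100 (head:  ^)
Step 4: in state D at pos -1, read 0 -> (D,0)->write 0,move L,goto B. Now: state=B, head=-2, tape[-3..2]=000100 (head:  ^)
Step 5: in state B at pos -2, read 0 -> (B,0)->write 1,move R,goto B. Now: state=B, head=-1, tape[-3..2]=010100 (head:   ^)
Step 6: in state B at pos -1, read 0 -> (B,0)->write 1,move R,goto B. Now: state=B, head=0, tape[-3..2]=011100 (head:    ^)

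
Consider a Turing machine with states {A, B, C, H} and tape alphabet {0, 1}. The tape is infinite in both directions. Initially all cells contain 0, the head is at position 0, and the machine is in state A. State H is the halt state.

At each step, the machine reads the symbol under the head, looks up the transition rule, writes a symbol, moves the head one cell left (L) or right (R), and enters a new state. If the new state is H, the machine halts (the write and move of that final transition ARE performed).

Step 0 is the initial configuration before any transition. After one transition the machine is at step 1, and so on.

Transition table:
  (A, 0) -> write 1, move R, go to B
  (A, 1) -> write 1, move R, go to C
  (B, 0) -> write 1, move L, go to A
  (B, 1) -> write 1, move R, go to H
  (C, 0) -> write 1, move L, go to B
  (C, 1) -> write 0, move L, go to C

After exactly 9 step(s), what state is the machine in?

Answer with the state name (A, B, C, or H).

Step 1: in state A at pos 0, read 0 -> (A,0)->write 1,move R,goto B. Now: state=B, head=1, tape[-1..2]=0100 (head:   ^)
Step 2: in state B at pos 1, read 0 -> (B,0)->write 1,move L,goto A. Now: state=A, head=0, tape[-1..2]=0110 (head:  ^)
Step 3: in state A at pos 0, read 1 -> (A,1)->write 1,move R,goto C. Now: state=C, head=1, tape[-1..2]=0110 (head:   ^)
Step 4: in state C at pos 1, read 1 -> (C,1)->write 0,move L,goto C. Now: state=C, head=0, tape[-1..2]=0100 (head:  ^)
Step 5: in state C at pos 0, read 1 -> (C,1)->write 0,move L,goto C. Now: state=C, head=-1, tape[-2..2]=00000 (head:  ^)
Step 6: in state C at pos -1, read 0 -> (C,0)->write 1,move L,goto B. Now: state=B, head=-2, tape[-3..2]=001000 (head:  ^)
Step 7: in state B at pos -2, read 0 -> (B,0)->write 1,move L,goto A. Now: state=A, head=-3, tape[-4..2]=0011000 (head:  ^)
Step 8: in state A at pos -3, read 0 -> (A,0)->write 1,move R,goto B. Now: state=B, head=-2, tape[-4..2]=0111000 (head:   ^)
Step 9: in state B at pos -2, read 1 -> (B,1)->write 1,move R,goto H. Now: state=H, head=-1, tape[-4..2]=0111000 (head:    ^)

Answer: H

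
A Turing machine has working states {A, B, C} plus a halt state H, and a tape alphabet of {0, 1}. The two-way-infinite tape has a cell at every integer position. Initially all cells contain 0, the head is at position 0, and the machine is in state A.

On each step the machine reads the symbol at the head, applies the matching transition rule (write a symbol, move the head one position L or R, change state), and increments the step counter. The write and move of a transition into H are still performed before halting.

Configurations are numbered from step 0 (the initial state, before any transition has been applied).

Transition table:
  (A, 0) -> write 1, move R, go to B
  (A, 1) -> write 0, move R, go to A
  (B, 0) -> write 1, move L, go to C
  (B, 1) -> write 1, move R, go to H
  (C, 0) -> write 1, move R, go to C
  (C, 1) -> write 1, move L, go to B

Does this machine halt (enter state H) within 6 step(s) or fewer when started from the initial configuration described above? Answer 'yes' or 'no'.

Step 1: in state A at pos 0, read 0 -> (A,0)->write 1,move R,goto B. Now: state=B, head=1, tape[-1..2]=0100 (head:   ^)
Step 2: in state B at pos 1, read 0 -> (B,0)->write 1,move L,goto C. Now: state=C, head=0, tape[-1..2]=0110 (head:  ^)
Step 3: in state C at pos 0, read 1 -> (C,1)->write 1,move L,goto B. Now: state=B, head=-1, tape[-2..2]=00110 (head:  ^)
Step 4: in state B at pos -1, read 0 -> (B,0)->write 1,move L,goto C. Now: state=C, head=-2, tape[-3..2]=001110 (head:  ^)
Step 5: in state C at pos -2, read 0 -> (C,0)->write 1,move R,goto C. Now: state=C, head=-1, tape[-3..2]=011110 (head:   ^)
Step 6: in state C at pos -1, read 1 -> (C,1)->write 1,move L,goto B. Now: state=B, head=-2, tape[-3..2]=011110 (head:  ^)
After 6 step(s): state = B (not H) -> not halted within 6 -> no

Answer: no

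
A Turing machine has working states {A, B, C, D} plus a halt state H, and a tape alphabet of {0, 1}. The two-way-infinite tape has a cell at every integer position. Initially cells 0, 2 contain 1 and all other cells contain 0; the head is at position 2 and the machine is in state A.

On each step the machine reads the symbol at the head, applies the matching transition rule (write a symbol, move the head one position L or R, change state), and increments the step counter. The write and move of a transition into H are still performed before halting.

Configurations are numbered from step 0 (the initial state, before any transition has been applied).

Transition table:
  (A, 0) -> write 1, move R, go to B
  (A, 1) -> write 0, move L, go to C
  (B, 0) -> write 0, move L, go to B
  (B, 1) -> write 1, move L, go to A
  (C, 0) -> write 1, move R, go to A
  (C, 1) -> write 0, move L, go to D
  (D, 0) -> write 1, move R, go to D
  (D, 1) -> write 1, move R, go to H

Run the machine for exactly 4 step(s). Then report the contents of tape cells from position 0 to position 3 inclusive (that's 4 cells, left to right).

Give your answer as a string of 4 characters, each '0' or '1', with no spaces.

Answer: 1110

Derivation:
Step 1: in state A at pos 2, read 1 -> (A,1)->write 0,move L,goto C. Now: state=C, head=1, tape[-1..3]=01000 (head:   ^)
Step 2: in state C at pos 1, read 0 -> (C,0)->write 1,move R,goto A. Now: state=A, head=2, tape[-1..3]=01100 (head:    ^)
Step 3: in state A at pos 2, read 0 -> (A,0)->write 1,move R,goto B. Now: state=B, head=3, tape[-1..4]=011100 (head:     ^)
Step 4: in state B at pos 3, read 0 -> (B,0)->write 0,move L,goto B. Now: state=B, head=2, tape[-1..4]=011100 (head:    ^)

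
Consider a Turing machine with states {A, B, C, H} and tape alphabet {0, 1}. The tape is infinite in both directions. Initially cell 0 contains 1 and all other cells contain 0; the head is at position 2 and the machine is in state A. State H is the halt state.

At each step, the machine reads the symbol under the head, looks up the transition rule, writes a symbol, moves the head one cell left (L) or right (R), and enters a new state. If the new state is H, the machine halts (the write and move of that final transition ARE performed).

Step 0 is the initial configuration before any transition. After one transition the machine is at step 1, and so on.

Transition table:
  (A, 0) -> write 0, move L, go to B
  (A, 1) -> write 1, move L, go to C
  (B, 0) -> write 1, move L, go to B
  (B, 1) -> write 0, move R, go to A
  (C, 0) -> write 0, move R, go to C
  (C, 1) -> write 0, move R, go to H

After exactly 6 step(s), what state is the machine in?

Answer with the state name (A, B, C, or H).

Step 1: in state A at pos 2, read 0 -> (A,0)->write 0,move L,goto B. Now: state=B, head=1, tape[-1..3]=01000 (head:   ^)
Step 2: in state B at pos 1, read 0 -> (B,0)->write 1,move L,goto B. Now: state=B, head=0, tape[-1..3]=01100 (head:  ^)
Step 3: in state B at pos 0, read 1 -> (B,1)->write 0,move R,goto A. Now: state=A, head=1, tape[-1..3]=00100 (head:   ^)
Step 4: in state A at pos 1, read 1 -> (A,1)->write 1,move L,goto C. Now: state=C, head=0, tape[-1..3]=00100 (head:  ^)
Step 5: in state C at pos 0, read 0 -> (C,0)->write 0,move R,goto C. Now: state=C, head=1, tape[-1..3]=00100 (head:   ^)
Step 6: in state C at pos 1, read 1 -> (C,1)->write 0,move R,goto H. Now: state=H, head=2, tape[-1..3]=00000 (head:    ^)

Answer: H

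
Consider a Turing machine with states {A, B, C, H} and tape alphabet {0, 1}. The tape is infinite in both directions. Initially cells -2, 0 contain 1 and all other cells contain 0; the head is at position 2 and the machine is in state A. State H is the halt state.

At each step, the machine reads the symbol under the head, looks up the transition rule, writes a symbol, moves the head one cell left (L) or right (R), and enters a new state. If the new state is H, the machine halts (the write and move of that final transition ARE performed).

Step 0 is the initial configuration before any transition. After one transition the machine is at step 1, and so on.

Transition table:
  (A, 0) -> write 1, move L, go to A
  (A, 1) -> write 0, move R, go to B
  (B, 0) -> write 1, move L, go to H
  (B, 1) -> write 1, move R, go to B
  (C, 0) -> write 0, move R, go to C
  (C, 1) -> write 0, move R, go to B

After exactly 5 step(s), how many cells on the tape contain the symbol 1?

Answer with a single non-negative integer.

Step 1: in state A at pos 2, read 0 -> (A,0)->write 1,move L,goto A. Now: state=A, head=1, tape[-3..3]=0101010 (head:     ^)
Step 2: in state A at pos 1, read 0 -> (A,0)->write 1,move L,goto A. Now: state=A, head=0, tape[-3..3]=0101110 (head:    ^)
Step 3: in state A at pos 0, read 1 -> (A,1)->write 0,move R,goto B. Now: state=B, head=1, tape[-3..3]=0100110 (head:     ^)
Step 4: in state B at pos 1, read 1 -> (B,1)->write 1,move R,goto B. Now: state=B, head=2, tape[-3..3]=0100110 (head:      ^)
Step 5: in state B at pos 2, read 1 -> (B,1)->write 1,move R,goto B. Now: state=B, head=3, tape[-3..4]=01001100 (head:       ^)
Cells containing 1 after step 5: {-2, 1, 2} -> 3 cell(s)

Answer: 3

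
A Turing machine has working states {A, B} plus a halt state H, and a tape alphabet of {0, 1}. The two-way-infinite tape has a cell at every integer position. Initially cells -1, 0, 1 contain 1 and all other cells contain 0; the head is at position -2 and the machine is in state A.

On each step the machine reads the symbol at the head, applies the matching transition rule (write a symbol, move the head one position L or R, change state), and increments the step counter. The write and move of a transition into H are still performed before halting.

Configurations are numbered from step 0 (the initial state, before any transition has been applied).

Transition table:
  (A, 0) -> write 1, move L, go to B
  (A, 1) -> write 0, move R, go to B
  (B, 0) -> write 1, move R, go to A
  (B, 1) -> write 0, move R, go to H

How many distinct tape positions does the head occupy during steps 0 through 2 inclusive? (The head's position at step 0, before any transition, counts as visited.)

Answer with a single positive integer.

Answer: 2

Derivation:
Step 1: in state A at pos -2, read 0 -> (A,0)->write 1,move L,goto B. Now: state=B, head=-3, tape[-4..2]=0011110 (head:  ^)
Step 2: in state B at pos -3, read 0 -> (B,0)->write 1,move R,goto A. Now: state=A, head=-2, tape[-4..2]=0111110 (head:   ^)
Head positions at steps 0..2: starting at -2, distinct positions visited = {-3, -2} -> 2 position(s)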